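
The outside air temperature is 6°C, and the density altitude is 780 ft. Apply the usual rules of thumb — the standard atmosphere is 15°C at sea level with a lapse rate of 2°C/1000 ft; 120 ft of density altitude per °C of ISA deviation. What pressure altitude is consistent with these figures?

1500 ft

DA = PA + 120 × (OAT − (15 − 2·PA/1000)) = PA + 120·OAT − 1800 + 0.24·PA = 1.24·PA + 120·OAT − 1800.
So 1.24·PA = 780 − 120 × 6 + 1800 = 1860.
PA = 1860 / 1.24 = 1500 ft.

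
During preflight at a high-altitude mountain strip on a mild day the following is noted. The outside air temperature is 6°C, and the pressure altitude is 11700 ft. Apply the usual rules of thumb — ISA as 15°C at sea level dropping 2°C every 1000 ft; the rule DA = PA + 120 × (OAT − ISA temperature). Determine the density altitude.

ISA temperature at 11700 ft = 15 − 2 × (11700/1000) = -8.4°C.
ISA deviation = 6 − (-8.4) = +14.4°C.
Density altitude = 11700 + 120 × (14.4) = 11700 + (+1728) = 13428 ft.

13428 ft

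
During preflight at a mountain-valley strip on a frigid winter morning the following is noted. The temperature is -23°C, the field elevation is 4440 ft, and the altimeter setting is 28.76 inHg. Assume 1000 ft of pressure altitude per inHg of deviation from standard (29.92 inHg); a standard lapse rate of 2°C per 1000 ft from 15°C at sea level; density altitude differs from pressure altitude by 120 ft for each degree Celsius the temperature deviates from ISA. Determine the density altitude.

2384 ft

Pressure altitude = 4440 + (29.92 − 28.76) × 1000 = 4440 + (+1160) = 5600 ft.
ISA temperature at 5600 ft = 15 − 2 × (5600/1000) = 3.8°C.
ISA deviation = -23 − 3.8 = -26.8°C.
Density altitude = 5600 + 120 × (-26.8) = 2384 ft.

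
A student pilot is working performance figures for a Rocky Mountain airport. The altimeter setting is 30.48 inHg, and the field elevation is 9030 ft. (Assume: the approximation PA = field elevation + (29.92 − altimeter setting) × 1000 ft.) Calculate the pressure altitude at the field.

Pressure correction = (29.92 − 30.48) × 1000 = -560 ft.
Pressure altitude = 9030 + (-560) = 8470 ft.

8470 ft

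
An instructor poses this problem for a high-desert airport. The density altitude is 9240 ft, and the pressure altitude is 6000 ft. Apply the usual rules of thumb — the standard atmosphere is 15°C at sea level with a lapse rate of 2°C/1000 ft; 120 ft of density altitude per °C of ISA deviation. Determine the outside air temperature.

Density altitude − pressure altitude = 9240 − 6000 = +3240 ft.
At 120 ft/°C that is an ISA deviation of 3240/120 = +27°C.
ISA temperature at 6000 ft = 15 − 2 × (6000/1000) = 3°C.
OAT = ISA + deviation = 3 + (+27) = 30°C.

30°C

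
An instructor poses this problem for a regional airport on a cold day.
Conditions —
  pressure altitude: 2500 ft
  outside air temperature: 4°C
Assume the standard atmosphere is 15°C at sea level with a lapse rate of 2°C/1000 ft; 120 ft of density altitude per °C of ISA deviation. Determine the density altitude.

1780 ft

ISA temperature at 2500 ft = 15 − 2 × (2500/1000) = 10°C.
ISA deviation = 4 − 10 = -6°C.
Density altitude = 2500 + 120 × (-6) = 2500 + (-720) = 1780 ft.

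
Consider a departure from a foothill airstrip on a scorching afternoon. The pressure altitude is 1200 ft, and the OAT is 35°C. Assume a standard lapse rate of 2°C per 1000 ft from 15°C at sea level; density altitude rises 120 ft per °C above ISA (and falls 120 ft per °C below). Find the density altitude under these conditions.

ISA temperature at 1200 ft = 15 − 2 × (1200/1000) = 12.6°C.
ISA deviation = 35 − 12.6 = +22.4°C.
Density altitude = 1200 + 120 × (22.4) = 1200 + (+2688) = 3888 ft.

3888 ft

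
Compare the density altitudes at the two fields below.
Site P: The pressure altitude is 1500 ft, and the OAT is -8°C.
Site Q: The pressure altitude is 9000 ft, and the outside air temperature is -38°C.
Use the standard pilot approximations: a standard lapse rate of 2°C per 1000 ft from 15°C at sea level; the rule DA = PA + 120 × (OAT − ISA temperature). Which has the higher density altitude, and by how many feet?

Site P: ISA temp = 12°C, deviation -20°C, DA = 1500 + 120 × (-20) = -900 ft.
Site Q: ISA temp = -3°C, deviation -35°C, DA = 9000 + 120 × (-35) = 4800 ft.
Site Q is higher by 4800 − (-900) = 5700 ft.

Site Q by 5700 ft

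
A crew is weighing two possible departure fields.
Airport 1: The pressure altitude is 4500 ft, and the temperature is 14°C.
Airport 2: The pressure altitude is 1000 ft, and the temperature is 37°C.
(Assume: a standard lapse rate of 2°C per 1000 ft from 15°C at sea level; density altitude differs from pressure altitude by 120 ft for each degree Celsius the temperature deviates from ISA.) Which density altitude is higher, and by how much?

Airport 1: ISA temp = 6°C, deviation +8°C, DA = 4500 + 120 × 8 = 5460 ft.
Airport 2: ISA temp = 13°C, deviation +24°C, DA = 1000 + 120 × 24 = 3880 ft.
Airport 1 is higher by 5460 − 3880 = 1580 ft.

Airport 1 by 1580 ft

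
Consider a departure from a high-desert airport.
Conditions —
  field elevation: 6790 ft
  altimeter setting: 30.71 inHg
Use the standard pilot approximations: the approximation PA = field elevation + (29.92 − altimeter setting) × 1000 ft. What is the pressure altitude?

6000 ft

Pressure correction = (29.92 − 30.71) × 1000 = -790 ft.
Pressure altitude = 6790 + (-790) = 6000 ft.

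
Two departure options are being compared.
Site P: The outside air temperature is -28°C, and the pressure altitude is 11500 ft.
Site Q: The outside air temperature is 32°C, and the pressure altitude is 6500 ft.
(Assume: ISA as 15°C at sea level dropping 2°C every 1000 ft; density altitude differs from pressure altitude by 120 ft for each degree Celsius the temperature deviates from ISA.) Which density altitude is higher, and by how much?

Site P: ISA temp = -8°C, deviation -20°C, DA = 11500 + 120 × (-20) = 9100 ft.
Site Q: ISA temp = 2°C, deviation +30°C, DA = 6500 + 120 × 30 = 10100 ft.
Site Q is higher by 10100 − 9100 = 1000 ft.

Site Q by 1000 ft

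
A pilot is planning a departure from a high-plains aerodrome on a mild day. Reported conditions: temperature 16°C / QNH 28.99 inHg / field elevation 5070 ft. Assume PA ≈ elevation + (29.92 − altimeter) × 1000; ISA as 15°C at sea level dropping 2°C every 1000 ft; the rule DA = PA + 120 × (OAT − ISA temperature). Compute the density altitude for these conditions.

7560 ft

Pressure altitude = 5070 + (29.92 − 28.99) × 1000 = 5070 + (+930) = 6000 ft.
ISA temperature at 6000 ft = 15 − 2 × (6000/1000) = 3°C.
ISA deviation = 16 − 3 = +13°C.
Density altitude = 6000 + 120 × (13) = 7560 ft.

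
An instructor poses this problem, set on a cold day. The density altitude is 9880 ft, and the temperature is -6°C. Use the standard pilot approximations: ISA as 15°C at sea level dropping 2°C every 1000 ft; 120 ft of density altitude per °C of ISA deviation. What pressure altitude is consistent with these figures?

DA = PA + 120 × (OAT − (15 − 2·PA/1000)) = PA + 120·OAT − 1800 + 0.24·PA = 1.24·PA + 120·OAT − 1800.
So 1.24·PA = 9880 − 120 × (-6) + 1800 = 12400.
PA = 12400 / 1.24 = 10000 ft.

10000 ft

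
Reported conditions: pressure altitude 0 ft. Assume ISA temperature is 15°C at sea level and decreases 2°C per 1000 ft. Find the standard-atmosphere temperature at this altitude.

15°C

ISA temperature = 15 − 2 × (0/1000) = 15 − 0 = 15°C.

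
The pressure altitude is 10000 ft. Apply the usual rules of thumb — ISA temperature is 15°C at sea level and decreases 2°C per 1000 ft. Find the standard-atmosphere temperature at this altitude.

ISA temperature = 15 − 2 × (10000/1000) = 15 − 20 = -5°C.

-5°C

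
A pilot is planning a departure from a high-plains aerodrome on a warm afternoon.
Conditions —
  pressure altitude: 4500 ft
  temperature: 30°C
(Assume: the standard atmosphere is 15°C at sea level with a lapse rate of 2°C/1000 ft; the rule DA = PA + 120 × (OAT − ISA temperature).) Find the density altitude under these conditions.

ISA temperature at 4500 ft = 15 − 2 × (4500/1000) = 6°C.
ISA deviation = 30 − 6 = +24°C.
Density altitude = 4500 + 120 × (24) = 4500 + (+2880) = 7380 ft.

7380 ft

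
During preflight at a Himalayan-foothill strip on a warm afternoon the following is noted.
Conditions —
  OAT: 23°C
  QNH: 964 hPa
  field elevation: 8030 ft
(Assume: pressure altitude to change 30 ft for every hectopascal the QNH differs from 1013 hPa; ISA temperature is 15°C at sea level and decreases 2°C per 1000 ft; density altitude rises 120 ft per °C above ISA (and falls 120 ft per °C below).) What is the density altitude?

12740 ft

Pressure altitude = 8030 + (1013 − 964) × 30 = 8030 + (+1470) = 9500 ft.
ISA temperature at 9500 ft = 15 − 2 × (9500/1000) = -4°C.
ISA deviation = 23 − (-4) = +27°C.
Density altitude = 9500 + 120 × (27) = 12740 ft.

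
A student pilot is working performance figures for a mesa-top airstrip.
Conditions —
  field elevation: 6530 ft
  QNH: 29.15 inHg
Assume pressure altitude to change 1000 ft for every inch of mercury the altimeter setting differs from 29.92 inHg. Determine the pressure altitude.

7300 ft

Pressure correction = (29.92 − 29.15) × 1000 = +770 ft.
Pressure altitude = 6530 + (+770) = 7300 ft.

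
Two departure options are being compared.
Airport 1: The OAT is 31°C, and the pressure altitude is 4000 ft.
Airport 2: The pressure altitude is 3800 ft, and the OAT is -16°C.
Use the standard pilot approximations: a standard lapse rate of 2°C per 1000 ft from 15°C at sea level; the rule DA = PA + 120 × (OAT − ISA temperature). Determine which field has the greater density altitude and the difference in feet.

Airport 1 by 5888 ft

Airport 1: ISA temp = 7°C, deviation +24°C, DA = 4000 + 120 × 24 = 6880 ft.
Airport 2: ISA temp = 7.4°C, deviation -23.4°C, DA = 3800 + 120 × (-23.4) = 992 ft.
Airport 1 is higher by 6880 − 992 = 5888 ft.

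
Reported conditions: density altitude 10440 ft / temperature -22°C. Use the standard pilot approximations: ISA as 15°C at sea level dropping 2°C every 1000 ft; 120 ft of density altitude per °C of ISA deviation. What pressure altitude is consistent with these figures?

12000 ft

DA = PA + 120 × (OAT − (15 − 2·PA/1000)) = PA + 120·OAT − 1800 + 0.24·PA = 1.24·PA + 120·OAT − 1800.
So 1.24·PA = 10440 − 120 × (-22) + 1800 = 14880.
PA = 14880 / 1.24 = 12000 ft.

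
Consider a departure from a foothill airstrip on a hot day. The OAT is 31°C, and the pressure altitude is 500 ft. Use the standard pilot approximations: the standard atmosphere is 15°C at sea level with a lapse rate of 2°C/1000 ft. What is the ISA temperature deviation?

ISA+17°C

ISA temperature at 500 ft = 15 − 2 × (500/1000) = 14°C.
Deviation = OAT − ISA = 31 − 14 = +17°C.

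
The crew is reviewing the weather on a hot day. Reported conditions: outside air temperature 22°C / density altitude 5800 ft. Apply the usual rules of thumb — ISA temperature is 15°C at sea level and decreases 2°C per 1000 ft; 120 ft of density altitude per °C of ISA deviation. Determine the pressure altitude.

4000 ft

DA = PA + 120 × (OAT − (15 − 2·PA/1000)) = PA + 120·OAT − 1800 + 0.24·PA = 1.24·PA + 120·OAT − 1800.
So 1.24·PA = 5800 − 120 × 22 + 1800 = 4960.
PA = 4960 / 1.24 = 4000 ft.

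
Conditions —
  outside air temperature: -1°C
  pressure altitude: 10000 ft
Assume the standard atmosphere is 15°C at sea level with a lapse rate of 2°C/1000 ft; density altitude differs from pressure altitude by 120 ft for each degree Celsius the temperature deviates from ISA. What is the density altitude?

10480 ft

ISA temperature at 10000 ft = 15 − 2 × (10000/1000) = -5°C.
ISA deviation = -1 − (-5) = +4°C.
Density altitude = 10000 + 120 × (4) = 10000 + (+480) = 10480 ft.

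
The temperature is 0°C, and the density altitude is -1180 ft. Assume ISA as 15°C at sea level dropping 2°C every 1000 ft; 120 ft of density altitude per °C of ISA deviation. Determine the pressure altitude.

DA = PA + 120 × (OAT − (15 − 2·PA/1000)) = PA + 120·OAT − 1800 + 0.24·PA = 1.24·PA + 120·OAT − 1800.
So 1.24·PA = -1180 − 120 × 0 + 1800 = 620.
PA = 620 / 1.24 = 500 ft.

500 ft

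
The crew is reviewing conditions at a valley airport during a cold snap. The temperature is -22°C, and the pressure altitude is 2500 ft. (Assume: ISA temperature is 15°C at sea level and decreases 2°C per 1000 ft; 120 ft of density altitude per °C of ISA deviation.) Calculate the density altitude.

ISA temperature at 2500 ft = 15 − 2 × (2500/1000) = 10°C.
ISA deviation = -22 − 10 = -32°C.
Density altitude = 2500 + 120 × (-32) = 2500 + (-3840) = -1340 ft.

-1340 ft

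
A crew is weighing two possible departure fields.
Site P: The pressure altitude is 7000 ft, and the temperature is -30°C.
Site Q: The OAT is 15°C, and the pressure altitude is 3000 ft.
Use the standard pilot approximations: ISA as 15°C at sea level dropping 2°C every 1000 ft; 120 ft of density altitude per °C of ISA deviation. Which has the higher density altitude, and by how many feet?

Site P: ISA temp = 1°C, deviation -31°C, DA = 7000 + 120 × (-31) = 3280 ft.
Site Q: ISA temp = 9°C, deviation +6°C, DA = 3000 + 120 × 6 = 3720 ft.
Site Q is higher by 3720 − 3280 = 440 ft.

Site Q by 440 ft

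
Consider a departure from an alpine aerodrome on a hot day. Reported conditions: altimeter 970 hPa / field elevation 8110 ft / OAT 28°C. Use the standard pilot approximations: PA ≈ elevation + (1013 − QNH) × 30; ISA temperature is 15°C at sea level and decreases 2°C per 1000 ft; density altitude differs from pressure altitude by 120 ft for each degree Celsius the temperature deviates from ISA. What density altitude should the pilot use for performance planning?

Pressure altitude = 8110 + (1013 − 970) × 30 = 8110 + (+1290) = 9400 ft.
ISA temperature at 9400 ft = 15 − 2 × (9400/1000) = -3.8°C.
ISA deviation = 28 − (-3.8) = +31.8°C.
Density altitude = 9400 + 120 × (31.8) = 13216 ft.

13216 ft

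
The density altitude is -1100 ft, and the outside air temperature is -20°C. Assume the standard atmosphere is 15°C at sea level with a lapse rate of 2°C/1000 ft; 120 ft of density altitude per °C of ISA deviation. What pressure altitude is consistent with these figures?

2500 ft

DA = PA + 120 × (OAT − (15 − 2·PA/1000)) = PA + 120·OAT − 1800 + 0.24·PA = 1.24·PA + 120·OAT − 1800.
So 1.24·PA = -1100 − 120 × (-20) + 1800 = 3100.
PA = 3100 / 1.24 = 2500 ft.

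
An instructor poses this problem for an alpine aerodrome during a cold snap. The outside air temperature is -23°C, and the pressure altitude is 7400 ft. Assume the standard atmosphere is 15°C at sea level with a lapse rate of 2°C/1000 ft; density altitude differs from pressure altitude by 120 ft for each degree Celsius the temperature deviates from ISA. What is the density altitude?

ISA temperature at 7400 ft = 15 − 2 × (7400/1000) = 0.2°C.
ISA deviation = -23 − 0.2 = -23.2°C.
Density altitude = 7400 + 120 × (-23.2) = 7400 + (-2784) = 4616 ft.

4616 ft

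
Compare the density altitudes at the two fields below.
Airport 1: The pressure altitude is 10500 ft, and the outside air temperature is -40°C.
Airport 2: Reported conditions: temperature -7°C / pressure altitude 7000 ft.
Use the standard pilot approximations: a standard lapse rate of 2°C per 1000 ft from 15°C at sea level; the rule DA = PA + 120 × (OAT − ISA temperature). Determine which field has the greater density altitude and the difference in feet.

Airport 1 by 380 ft

Airport 1: ISA temp = -6°C, deviation -34°C, DA = 10500 + 120 × (-34) = 6420 ft.
Airport 2: ISA temp = 1°C, deviation -8°C, DA = 7000 + 120 × (-8) = 6040 ft.
Airport 1 is higher by 6420 − 6040 = 380 ft.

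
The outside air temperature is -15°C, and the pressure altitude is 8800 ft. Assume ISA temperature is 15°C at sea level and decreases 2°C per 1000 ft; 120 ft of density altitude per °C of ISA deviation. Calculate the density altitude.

ISA temperature at 8800 ft = 15 − 2 × (8800/1000) = -2.6°C.
ISA deviation = -15 − (-2.6) = -12.4°C.
Density altitude = 8800 + 120 × (-12.4) = 8800 + (-1488) = 7312 ft.

7312 ft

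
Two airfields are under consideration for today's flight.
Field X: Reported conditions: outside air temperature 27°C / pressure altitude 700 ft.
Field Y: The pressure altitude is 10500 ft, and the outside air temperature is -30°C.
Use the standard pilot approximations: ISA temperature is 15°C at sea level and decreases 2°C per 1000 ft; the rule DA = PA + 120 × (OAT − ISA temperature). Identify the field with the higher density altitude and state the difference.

Field Y by 5312 ft

Field X: ISA temp = 13.6°C, deviation +13.4°C, DA = 700 + 120 × 13.4 = 2308 ft.
Field Y: ISA temp = -6°C, deviation -24°C, DA = 10500 + 120 × (-24) = 7620 ft.
Field Y is higher by 7620 − 2308 = 5312 ft.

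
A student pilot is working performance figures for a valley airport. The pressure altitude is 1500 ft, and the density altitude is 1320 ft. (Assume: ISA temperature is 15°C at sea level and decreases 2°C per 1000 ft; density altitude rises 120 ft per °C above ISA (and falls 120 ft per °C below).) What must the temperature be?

10.5°C

Density altitude − pressure altitude = 1320 − 1500 = -180 ft.
At 120 ft/°C that is an ISA deviation of -180/120 = -1.5°C.
ISA temperature at 1500 ft = 15 − 2 × (1500/1000) = 12°C.
OAT = ISA + deviation = 12 + (-1.5) = 10.5°C.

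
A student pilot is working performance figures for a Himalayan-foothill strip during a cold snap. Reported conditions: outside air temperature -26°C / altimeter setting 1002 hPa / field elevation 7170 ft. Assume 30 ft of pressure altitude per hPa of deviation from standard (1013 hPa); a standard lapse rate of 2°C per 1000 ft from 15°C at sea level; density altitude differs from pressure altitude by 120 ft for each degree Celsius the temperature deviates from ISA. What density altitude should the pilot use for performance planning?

Pressure altitude = 7170 + (1013 − 1002) × 30 = 7170 + (+330) = 7500 ft.
ISA temperature at 7500 ft = 15 − 2 × (7500/1000) = 0°C.
ISA deviation = -26 − 0 = -26°C.
Density altitude = 7500 + 120 × (-26) = 4380 ft.

4380 ft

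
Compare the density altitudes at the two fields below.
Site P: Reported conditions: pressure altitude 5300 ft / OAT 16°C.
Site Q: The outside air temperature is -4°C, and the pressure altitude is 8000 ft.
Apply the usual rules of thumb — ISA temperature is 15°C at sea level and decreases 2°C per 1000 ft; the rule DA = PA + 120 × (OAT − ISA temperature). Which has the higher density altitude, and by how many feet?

Site Q by 948 ft

Site P: ISA temp = 4.4°C, deviation +11.6°C, DA = 5300 + 120 × 11.6 = 6692 ft.
Site Q: ISA temp = -1°C, deviation -3°C, DA = 8000 + 120 × (-3) = 7640 ft.
Site Q is higher by 7640 − 6692 = 948 ft.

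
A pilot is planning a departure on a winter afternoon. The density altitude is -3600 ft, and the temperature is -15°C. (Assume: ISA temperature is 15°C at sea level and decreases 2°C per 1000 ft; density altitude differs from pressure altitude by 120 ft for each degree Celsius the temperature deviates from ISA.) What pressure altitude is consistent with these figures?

0 ft

DA = PA + 120 × (OAT − (15 − 2·PA/1000)) = PA + 120·OAT − 1800 + 0.24·PA = 1.24·PA + 120·OAT − 1800.
So 1.24·PA = -3600 − 120 × (-15) + 1800 = 0.
PA = 0 / 1.24 = 0 ft.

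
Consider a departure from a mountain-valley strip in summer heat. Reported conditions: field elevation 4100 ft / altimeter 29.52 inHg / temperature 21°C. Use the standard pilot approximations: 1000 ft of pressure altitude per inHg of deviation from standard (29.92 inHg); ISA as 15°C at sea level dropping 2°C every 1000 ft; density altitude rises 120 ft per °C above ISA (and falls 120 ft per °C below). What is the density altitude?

6300 ft

Pressure altitude = 4100 + (29.92 − 29.52) × 1000 = 4100 + (+400) = 4500 ft.
ISA temperature at 4500 ft = 15 − 2 × (4500/1000) = 6°C.
ISA deviation = 21 − 6 = +15°C.
Density altitude = 4500 + 120 × (15) = 6300 ft.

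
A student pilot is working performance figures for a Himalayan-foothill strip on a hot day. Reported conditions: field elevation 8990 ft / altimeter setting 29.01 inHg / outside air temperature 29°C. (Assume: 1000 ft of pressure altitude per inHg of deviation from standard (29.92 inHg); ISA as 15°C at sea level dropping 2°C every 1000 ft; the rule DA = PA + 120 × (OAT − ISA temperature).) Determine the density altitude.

13956 ft

Pressure altitude = 8990 + (29.92 − 29.01) × 1000 = 8990 + (+910) = 9900 ft.
ISA temperature at 9900 ft = 15 − 2 × (9900/1000) = -4.8°C.
ISA deviation = 29 − (-4.8) = +33.8°C.
Density altitude = 9900 + 120 × (33.8) = 13956 ft.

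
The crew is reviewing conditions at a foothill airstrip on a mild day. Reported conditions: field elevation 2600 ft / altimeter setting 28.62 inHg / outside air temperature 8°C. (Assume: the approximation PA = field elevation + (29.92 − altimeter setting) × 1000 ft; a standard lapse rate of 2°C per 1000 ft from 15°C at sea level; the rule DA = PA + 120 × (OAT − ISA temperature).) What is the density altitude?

Pressure altitude = 2600 + (29.92 − 28.62) × 1000 = 2600 + (+1300) = 3900 ft.
ISA temperature at 3900 ft = 15 − 2 × (3900/1000) = 7.2°C.
ISA deviation = 8 − 7.2 = +0.8°C.
Density altitude = 3900 + 120 × (0.8) = 3996 ft.

3996 ft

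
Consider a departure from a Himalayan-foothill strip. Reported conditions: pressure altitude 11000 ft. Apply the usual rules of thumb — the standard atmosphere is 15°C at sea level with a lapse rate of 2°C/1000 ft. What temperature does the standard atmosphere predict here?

-7°C

ISA temperature = 15 − 2 × (11000/1000) = 15 − 22 = -7°C.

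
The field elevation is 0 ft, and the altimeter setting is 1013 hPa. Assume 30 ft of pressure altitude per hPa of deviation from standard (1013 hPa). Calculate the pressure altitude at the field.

Pressure correction = (1013 − 1013) × 30 = 0 ft.
Pressure altitude = 0 + (0) = 0 ft.

0 ft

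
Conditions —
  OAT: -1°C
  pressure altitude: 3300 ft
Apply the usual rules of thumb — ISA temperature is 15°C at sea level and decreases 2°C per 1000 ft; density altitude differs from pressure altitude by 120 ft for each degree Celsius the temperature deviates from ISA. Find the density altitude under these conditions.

2172 ft

ISA temperature at 3300 ft = 15 − 2 × (3300/1000) = 8.4°C.
ISA deviation = -1 − 8.4 = -9.4°C.
Density altitude = 3300 + 120 × (-9.4) = 3300 + (-1128) = 2172 ft.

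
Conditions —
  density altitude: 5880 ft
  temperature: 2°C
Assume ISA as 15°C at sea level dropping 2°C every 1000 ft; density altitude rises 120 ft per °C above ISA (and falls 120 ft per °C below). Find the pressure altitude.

6000 ft

DA = PA + 120 × (OAT − (15 − 2·PA/1000)) = PA + 120·OAT − 1800 + 0.24·PA = 1.24·PA + 120·OAT − 1800.
So 1.24·PA = 5880 − 120 × 2 + 1800 = 7440.
PA = 7440 / 1.24 = 6000 ft.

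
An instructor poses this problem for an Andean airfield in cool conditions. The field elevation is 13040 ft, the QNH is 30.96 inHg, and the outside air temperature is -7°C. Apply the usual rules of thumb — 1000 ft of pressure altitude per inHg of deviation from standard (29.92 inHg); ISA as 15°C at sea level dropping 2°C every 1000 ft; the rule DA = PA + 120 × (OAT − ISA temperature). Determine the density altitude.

Pressure altitude = 13040 + (29.92 − 30.96) × 1000 = 13040 + (-1040) = 12000 ft.
ISA temperature at 12000 ft = 15 − 2 × (12000/1000) = -9°C.
ISA deviation = -7 − (-9) = +2°C.
Density altitude = 12000 + 120 × (2) = 12240 ft.

12240 ft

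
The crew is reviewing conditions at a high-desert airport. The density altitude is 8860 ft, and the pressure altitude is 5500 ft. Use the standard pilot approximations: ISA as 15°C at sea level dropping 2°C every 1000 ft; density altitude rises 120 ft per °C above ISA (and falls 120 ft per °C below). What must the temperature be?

Density altitude − pressure altitude = 8860 − 5500 = +3360 ft.
At 120 ft/°C that is an ISA deviation of 3360/120 = +28°C.
ISA temperature at 5500 ft = 15 − 2 × (5500/1000) = 4°C.
OAT = ISA + deviation = 4 + (+28) = 32°C.

32°C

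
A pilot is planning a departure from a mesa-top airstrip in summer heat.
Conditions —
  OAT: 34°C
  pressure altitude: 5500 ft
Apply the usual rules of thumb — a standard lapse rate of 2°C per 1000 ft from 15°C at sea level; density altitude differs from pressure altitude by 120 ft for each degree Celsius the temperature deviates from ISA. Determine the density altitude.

ISA temperature at 5500 ft = 15 − 2 × (5500/1000) = 4°C.
ISA deviation = 34 − 4 = +30°C.
Density altitude = 5500 + 120 × (30) = 5500 + (+3600) = 9100 ft.

9100 ft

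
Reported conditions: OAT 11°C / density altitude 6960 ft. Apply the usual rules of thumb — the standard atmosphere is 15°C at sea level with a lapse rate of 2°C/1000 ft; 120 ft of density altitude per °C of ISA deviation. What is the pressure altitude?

DA = PA + 120 × (OAT − (15 − 2·PA/1000)) = PA + 120·OAT − 1800 + 0.24·PA = 1.24·PA + 120·OAT − 1800.
So 1.24·PA = 6960 − 120 × 11 + 1800 = 7440.
PA = 7440 / 1.24 = 6000 ft.

6000 ft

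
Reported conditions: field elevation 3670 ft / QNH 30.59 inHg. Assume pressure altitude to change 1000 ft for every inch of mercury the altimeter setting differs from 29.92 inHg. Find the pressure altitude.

3000 ft

Pressure correction = (29.92 − 30.59) × 1000 = -670 ft.
Pressure altitude = 3670 + (-670) = 3000 ft.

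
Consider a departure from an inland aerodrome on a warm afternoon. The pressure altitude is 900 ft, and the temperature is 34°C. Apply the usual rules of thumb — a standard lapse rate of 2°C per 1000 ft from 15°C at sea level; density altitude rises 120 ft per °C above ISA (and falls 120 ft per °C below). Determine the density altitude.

3396 ft

ISA temperature at 900 ft = 15 − 2 × (900/1000) = 13.2°C.
ISA deviation = 34 − 13.2 = +20.8°C.
Density altitude = 900 + 120 × (20.8) = 900 + (+2496) = 3396 ft.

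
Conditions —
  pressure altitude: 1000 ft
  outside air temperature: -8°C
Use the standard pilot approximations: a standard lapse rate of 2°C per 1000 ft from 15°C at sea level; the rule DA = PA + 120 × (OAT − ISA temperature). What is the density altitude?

ISA temperature at 1000 ft = 15 − 2 × (1000/1000) = 13°C.
ISA deviation = -8 − 13 = -21°C.
Density altitude = 1000 + 120 × (-21) = 1000 + (-2520) = -1520 ft.

-1520 ft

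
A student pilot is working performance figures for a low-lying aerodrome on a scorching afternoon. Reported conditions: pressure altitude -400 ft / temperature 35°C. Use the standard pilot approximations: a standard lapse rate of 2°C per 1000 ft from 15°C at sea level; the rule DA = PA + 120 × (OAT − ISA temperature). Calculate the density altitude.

ISA temperature at -400 ft = 15 − 2 × (-400/1000) = 15.8°C.
ISA deviation = 35 − 15.8 = +19.2°C.
Density altitude = -400 + 120 × (19.2) = -400 + (+2304) = 1904 ft.

1904 ft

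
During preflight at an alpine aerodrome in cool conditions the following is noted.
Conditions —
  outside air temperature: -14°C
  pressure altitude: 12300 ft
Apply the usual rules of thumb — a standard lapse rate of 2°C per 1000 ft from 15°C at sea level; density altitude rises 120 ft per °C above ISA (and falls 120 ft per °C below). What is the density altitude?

11772 ft

ISA temperature at 12300 ft = 15 − 2 × (12300/1000) = -9.6°C.
ISA deviation = -14 − (-9.6) = -4.4°C.
Density altitude = 12300 + 120 × (-4.4) = 12300 + (-528) = 11772 ft.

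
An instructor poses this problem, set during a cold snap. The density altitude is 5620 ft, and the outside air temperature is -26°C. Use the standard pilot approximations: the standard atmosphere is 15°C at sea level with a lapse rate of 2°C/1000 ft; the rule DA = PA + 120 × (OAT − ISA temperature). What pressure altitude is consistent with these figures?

8500 ft

DA = PA + 120 × (OAT − (15 − 2·PA/1000)) = PA + 120·OAT − 1800 + 0.24·PA = 1.24·PA + 120·OAT − 1800.
So 1.24·PA = 5620 − 120 × (-26) + 1800 = 10540.
PA = 10540 / 1.24 = 8500 ft.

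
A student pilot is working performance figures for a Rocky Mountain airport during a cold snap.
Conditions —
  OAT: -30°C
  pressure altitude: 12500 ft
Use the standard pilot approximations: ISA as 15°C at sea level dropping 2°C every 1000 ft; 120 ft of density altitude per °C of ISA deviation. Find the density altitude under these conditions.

ISA temperature at 12500 ft = 15 − 2 × (12500/1000) = -10°C.
ISA deviation = -30 − (-10) = -20°C.
Density altitude = 12500 + 120 × (-20) = 12500 + (-2400) = 10100 ft.

10100 ft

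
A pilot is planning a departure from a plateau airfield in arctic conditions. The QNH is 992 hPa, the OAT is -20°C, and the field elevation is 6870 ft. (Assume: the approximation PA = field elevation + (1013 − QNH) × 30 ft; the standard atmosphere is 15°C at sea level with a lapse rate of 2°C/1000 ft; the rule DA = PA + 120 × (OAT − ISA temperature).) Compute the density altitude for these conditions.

5100 ft

Pressure altitude = 6870 + (1013 − 992) × 30 = 6870 + (+630) = 7500 ft.
ISA temperature at 7500 ft = 15 − 2 × (7500/1000) = 0°C.
ISA deviation = -20 − 0 = -20°C.
Density altitude = 7500 + 120 × (-20) = 5100 ft.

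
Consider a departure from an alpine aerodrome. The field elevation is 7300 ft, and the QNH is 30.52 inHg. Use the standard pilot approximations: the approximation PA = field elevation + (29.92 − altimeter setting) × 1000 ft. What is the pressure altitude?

6700 ft

Pressure correction = (29.92 − 30.52) × 1000 = -600 ft.
Pressure altitude = 7300 + (-600) = 6700 ft.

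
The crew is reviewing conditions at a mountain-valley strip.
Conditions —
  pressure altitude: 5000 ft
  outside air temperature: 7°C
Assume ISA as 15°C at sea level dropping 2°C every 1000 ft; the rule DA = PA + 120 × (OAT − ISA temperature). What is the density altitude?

5240 ft

ISA temperature at 5000 ft = 15 − 2 × (5000/1000) = 5°C.
ISA deviation = 7 − 5 = +2°C.
Density altitude = 5000 + 120 × (2) = 5000 + (+240) = 5240 ft.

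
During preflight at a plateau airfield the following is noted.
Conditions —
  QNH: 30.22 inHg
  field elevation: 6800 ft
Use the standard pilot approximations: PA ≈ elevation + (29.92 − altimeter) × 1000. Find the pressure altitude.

6500 ft

Pressure correction = (29.92 − 30.22) × 1000 = -300 ft.
Pressure altitude = 6800 + (-300) = 6500 ft.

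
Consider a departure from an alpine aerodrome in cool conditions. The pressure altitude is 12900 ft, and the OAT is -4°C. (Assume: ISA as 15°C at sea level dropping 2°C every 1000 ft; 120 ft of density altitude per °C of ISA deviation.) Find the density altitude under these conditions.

13716 ft

ISA temperature at 12900 ft = 15 − 2 × (12900/1000) = -10.8°C.
ISA deviation = -4 − (-10.8) = +6.8°C.
Density altitude = 12900 + 120 × (6.8) = 12900 + (+816) = 13716 ft.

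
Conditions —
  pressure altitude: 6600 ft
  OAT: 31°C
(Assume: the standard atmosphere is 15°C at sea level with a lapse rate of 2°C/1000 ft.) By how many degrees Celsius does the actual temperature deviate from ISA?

ISA+29.2°C

ISA temperature at 6600 ft = 15 − 2 × (6600/1000) = 1.8°C.
Deviation = OAT − ISA = 31 − 1.8 = +29.2°C.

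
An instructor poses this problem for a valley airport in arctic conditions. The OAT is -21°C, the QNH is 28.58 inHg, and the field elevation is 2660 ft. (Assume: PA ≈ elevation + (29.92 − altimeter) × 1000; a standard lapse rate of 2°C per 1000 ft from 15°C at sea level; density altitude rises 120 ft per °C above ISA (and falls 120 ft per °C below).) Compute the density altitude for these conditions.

Pressure altitude = 2660 + (29.92 − 28.58) × 1000 = 2660 + (+1340) = 4000 ft.
ISA temperature at 4000 ft = 15 − 2 × (4000/1000) = 7°C.
ISA deviation = -21 − 7 = -28°C.
Density altitude = 4000 + 120 × (-28) = 640 ft.

640 ft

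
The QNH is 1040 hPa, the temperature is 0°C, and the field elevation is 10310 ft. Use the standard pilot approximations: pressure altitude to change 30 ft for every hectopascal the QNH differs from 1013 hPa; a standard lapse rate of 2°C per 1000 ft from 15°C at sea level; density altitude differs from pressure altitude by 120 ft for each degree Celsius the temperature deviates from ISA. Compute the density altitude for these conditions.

Pressure altitude = 10310 + (1013 − 1040) × 30 = 10310 + (-810) = 9500 ft.
ISA temperature at 9500 ft = 15 − 2 × (9500/1000) = -4°C.
ISA deviation = 0 − (-4) = +4°C.
Density altitude = 9500 + 120 × (4) = 9980 ft.

9980 ft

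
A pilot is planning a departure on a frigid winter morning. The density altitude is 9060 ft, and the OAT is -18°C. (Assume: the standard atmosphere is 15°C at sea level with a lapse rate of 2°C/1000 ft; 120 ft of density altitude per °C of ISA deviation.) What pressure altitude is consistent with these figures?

10500 ft

DA = PA + 120 × (OAT − (15 − 2·PA/1000)) = PA + 120·OAT − 1800 + 0.24·PA = 1.24·PA + 120·OAT − 1800.
So 1.24·PA = 9060 − 120 × (-18) + 1800 = 13020.
PA = 13020 / 1.24 = 10500 ft.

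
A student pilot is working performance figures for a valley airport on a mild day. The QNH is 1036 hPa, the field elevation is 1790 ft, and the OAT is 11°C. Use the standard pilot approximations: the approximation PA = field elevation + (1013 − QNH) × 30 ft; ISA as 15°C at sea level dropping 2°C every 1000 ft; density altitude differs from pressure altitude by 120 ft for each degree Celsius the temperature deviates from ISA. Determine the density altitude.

Pressure altitude = 1790 + (1013 − 1036) × 30 = 1790 + (-690) = 1100 ft.
ISA temperature at 1100 ft = 15 − 2 × (1100/1000) = 12.8°C.
ISA deviation = 11 − 12.8 = -1.8°C.
Density altitude = 1100 + 120 × (-1.8) = 884 ft.

884 ft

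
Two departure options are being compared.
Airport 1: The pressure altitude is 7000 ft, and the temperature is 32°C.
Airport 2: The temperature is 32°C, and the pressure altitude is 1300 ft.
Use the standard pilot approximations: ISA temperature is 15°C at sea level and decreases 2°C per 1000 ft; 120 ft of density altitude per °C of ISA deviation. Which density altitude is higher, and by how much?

Airport 1: ISA temp = 1°C, deviation +31°C, DA = 7000 + 120 × 31 = 10720 ft.
Airport 2: ISA temp = 12.4°C, deviation +19.6°C, DA = 1300 + 120 × 19.6 = 3652 ft.
Airport 1 is higher by 10720 − 3652 = 7068 ft.

Airport 1 by 7068 ft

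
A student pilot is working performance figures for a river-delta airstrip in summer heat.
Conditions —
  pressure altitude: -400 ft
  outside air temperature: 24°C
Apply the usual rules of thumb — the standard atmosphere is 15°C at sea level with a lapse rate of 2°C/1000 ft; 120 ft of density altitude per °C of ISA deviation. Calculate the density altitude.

584 ft

ISA temperature at -400 ft = 15 − 2 × (-400/1000) = 15.8°C.
ISA deviation = 24 − 15.8 = +8.2°C.
Density altitude = -400 + 120 × (8.2) = -400 + (+984) = 584 ft.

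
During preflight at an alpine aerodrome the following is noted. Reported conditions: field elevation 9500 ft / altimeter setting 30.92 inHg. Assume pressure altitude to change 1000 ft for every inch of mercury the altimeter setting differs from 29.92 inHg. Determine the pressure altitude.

8500 ft

Pressure correction = (29.92 − 30.92) × 1000 = -1000 ft.
Pressure altitude = 9500 + (-1000) = 8500 ft.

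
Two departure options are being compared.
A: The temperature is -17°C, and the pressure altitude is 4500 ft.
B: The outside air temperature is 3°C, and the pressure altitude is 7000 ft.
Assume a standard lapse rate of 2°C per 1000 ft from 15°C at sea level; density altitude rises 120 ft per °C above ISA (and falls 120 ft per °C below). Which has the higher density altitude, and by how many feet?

A: ISA temp = 6°C, deviation -23°C, DA = 4500 + 120 × (-23) = 1740 ft.
B: ISA temp = 1°C, deviation +2°C, DA = 7000 + 120 × 2 = 7240 ft.
B is higher by 7240 − 1740 = 5500 ft.

B by 5500 ft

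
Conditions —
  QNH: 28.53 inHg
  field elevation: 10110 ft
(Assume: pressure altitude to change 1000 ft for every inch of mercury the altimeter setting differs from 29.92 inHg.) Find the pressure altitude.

Pressure correction = (29.92 − 28.53) × 1000 = +1390 ft.
Pressure altitude = 10110 + (+1390) = 11500 ft.

11500 ft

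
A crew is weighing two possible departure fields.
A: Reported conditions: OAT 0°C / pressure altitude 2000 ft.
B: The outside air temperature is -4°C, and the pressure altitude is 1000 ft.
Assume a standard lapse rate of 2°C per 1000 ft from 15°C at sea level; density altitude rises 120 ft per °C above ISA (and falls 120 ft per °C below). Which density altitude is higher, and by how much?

A: ISA temp = 11°C, deviation -11°C, DA = 2000 + 120 × (-11) = 680 ft.
B: ISA temp = 13°C, deviation -17°C, DA = 1000 + 120 × (-17) = -1040 ft.
A is higher by 680 − (-1040) = 1720 ft.

A by 1720 ft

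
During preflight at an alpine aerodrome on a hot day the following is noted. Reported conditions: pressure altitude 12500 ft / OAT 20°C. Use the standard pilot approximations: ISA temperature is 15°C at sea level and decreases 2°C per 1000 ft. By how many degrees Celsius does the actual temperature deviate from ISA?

ISA temperature at 12500 ft = 15 − 2 × (12500/1000) = -10°C.
Deviation = OAT − ISA = 20 − (-10) = +30°C.

ISA+30°C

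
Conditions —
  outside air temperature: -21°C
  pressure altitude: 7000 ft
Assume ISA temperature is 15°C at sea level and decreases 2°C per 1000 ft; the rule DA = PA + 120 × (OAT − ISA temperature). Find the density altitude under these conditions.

4360 ft

ISA temperature at 7000 ft = 15 − 2 × (7000/1000) = 1°C.
ISA deviation = -21 − 1 = -22°C.
Density altitude = 7000 + 120 × (-22) = 7000 + (-2640) = 4360 ft.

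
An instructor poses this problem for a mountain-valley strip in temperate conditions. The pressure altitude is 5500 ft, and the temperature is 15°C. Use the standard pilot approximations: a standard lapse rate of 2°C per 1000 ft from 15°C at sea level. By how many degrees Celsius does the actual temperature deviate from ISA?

ISA+11°C

ISA temperature at 5500 ft = 15 − 2 × (5500/1000) = 4°C.
Deviation = OAT − ISA = 15 − 4 = +11°C.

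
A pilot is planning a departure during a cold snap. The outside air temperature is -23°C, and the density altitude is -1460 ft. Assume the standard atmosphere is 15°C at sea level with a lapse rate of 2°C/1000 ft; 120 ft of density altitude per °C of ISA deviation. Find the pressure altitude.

2500 ft

DA = PA + 120 × (OAT − (15 − 2·PA/1000)) = PA + 120·OAT − 1800 + 0.24·PA = 1.24·PA + 120·OAT − 1800.
So 1.24·PA = -1460 − 120 × (-23) + 1800 = 3100.
PA = 3100 / 1.24 = 2500 ft.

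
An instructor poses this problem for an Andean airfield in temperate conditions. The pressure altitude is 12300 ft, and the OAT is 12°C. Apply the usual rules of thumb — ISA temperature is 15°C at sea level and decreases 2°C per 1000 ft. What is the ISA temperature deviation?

ISA+21.6°C

ISA temperature at 12300 ft = 15 − 2 × (12300/1000) = -9.6°C.
Deviation = OAT − ISA = 12 − (-9.6) = +21.6°C.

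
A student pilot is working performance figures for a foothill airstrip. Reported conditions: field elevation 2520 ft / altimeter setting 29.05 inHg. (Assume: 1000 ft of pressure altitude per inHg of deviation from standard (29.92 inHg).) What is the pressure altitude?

Pressure correction = (29.92 − 29.05) × 1000 = +870 ft.
Pressure altitude = 2520 + (+870) = 3390 ft.

3390 ft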